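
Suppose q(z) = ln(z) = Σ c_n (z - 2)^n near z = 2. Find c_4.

-1/64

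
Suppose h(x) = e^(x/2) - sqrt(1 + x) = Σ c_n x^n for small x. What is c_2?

1/4

Add the two expansions coefficient-wise.
h(0) = 0
h′(0) = 0
h′′(0) = 1/2
So c_2 = h′′(0)/2! = 1/4.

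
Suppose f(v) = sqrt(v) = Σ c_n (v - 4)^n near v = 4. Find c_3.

1/512

Use the known series and substitute for the argument.
So c_3 = f′′′(4)/3! = 1/512.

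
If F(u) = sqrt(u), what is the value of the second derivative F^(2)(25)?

-1/500

The coefficient of (u - 25)^2 in the expansion is -1/1000, so F′′(25) = 2! * (-1/1000) = -1/500.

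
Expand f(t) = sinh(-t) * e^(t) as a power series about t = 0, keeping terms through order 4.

Take the Cauchy product of the two expansions.
f(0) = 0
f′(0) = -1
f′′(0) = -2
f′′′(0) = -4
f^(4)(0) = -8
Dividing each by k! gives the coefficients c_0, ..., c_4.

-t^4/3 - 2*t^3/3 - t^2 - t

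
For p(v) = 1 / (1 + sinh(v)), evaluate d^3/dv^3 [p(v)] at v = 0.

-7

Use the geometric series for the reciprocal, then substitute.
From the series, [v^3] p = -7/6; multiply by 3! = 6 to get -7.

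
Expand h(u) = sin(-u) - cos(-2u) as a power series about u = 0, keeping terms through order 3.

Combine the two series term by term.

u^3/6 + 2*u^2 - u - 1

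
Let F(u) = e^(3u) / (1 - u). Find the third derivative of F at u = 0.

Multiply the two series term by term and collect like powers.
The coefficient of u^3 in the expansion is 13, so F′′′(0) = 3! * (13) = 78.

78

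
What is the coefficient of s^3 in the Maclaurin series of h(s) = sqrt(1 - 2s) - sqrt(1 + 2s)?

-1

Expand each term separately and add.
h(0) = 0
h′(0) = -2
h′′(0) = 0
h′′′(0) = -6
The Taylor polynomial is Σ h^(k)(0)/k! · s^k.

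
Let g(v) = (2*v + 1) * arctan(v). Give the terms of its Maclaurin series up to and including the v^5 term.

v^5/5 - 2*v^4/3 - v^3/3 + 2*v^2 + v

Multiply each power in the prefactor through the base expansion.
[v^0] = 0;  [v^1] = 1;  [v^2] = 2;  [v^3] = -1/3;  [v^4] = -2/3;  [v^5] = 1/5.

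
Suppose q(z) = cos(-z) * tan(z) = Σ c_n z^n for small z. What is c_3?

-1/6

Expand each factor separately, then convolve coefficients.
q(0) = 0
q′(0) = 1
q′′(0) = 0
q′′′(0) = -1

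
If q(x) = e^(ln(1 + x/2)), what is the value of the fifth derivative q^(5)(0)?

0

Compose series: expand the inner function first, then feed it into the outer expansion.
The coefficient of x^5 in the expansion is 0, so q^(5)(0) = 5! * (0) = 0.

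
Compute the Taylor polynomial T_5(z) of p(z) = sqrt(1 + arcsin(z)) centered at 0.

Plug the Maclaurin series of the inner function into that of the outer and collect terms.

123*z^5/1280 - 31*z^4/384 + 7*z^3/48 - z^2/8 + z/2 + 1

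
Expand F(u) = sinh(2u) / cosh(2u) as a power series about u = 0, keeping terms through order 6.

Write the quotient as an unknown series and match coefficients against numerator = denominator · series.

64*u^5/15 - 8*u^3/3 + 2*u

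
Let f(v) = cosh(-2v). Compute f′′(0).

From the series, [v^2] f = 2; multiply by 2! = 2 to get 4.

4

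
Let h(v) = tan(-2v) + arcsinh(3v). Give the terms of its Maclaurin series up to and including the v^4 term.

-43*v^3/6 + v

Combine the two series term by term.
h(0) = 0
h′(0) = 1
h′′(0) = 0
h′′′(0) = -43
h^(4)(0) = 0
Then c_k = h^(k)(0)/k! gives each Taylor coefficient.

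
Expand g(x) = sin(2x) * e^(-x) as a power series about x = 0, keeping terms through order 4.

Multiply the two series term by term and collect like powers.
g(0) = 0
g′(0) = 2
g′′(0) = -4
g′′′(0) = -2
g^(4)(0) = 24

x^4 - x^3/3 - 2*x^2 + 2*x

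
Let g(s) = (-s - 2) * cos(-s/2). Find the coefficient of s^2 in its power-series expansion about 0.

Distribute the polynomial across the series and collect like powers.
[s^0] = -2;  [s^1] = -1;  [s^2] = 1/4.

1/4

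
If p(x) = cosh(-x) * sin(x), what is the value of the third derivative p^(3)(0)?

2

Multiply the two series term by term and collect like powers.
The coefficient of x^3 in the expansion is 1/3, so p′′′(0) = 3! * (1/3) = 2.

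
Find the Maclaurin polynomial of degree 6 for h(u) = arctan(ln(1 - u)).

Plug the Maclaurin series of the inner function into that of the outer and collect terms.
h(0) = 0
h′(0) = -1
h′′(0) = -1
h′′′(0) = 0
h^(4)(0) = 6
h^(5)(0) = 22
h^(6)(0) = -30

-u^6/24 + 11*u^5/60 + u^4/4 - u^2/2 - u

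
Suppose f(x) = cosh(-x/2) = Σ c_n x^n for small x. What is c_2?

f(0) = 1
f′(0) = 0
f′′(0) = 1/4
Dividing each by k! gives the coefficients c_0, ..., c_2.

1/8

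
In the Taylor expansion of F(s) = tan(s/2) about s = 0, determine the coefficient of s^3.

Apply the Taylor formula c_k = f^(k)(a)/k!.
[s^0] = 0;  [s^1] = 1/2;  [s^2] = 0;  [s^3] = 1/24.

1/24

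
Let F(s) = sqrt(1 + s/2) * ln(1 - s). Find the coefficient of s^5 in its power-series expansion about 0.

-7789/30720

Write out both Maclaurin series and multiply, keeping only the needed powers.
F(0) = 0
F′(0) = -1
F′′(0) = -3/2
F′′′(0) = -41/16
F^(4)(0) = -125/16
F^(5)(0) = -7789/256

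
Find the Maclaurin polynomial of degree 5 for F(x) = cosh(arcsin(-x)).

5*x^4/24 + x^2/2 + 1

Substitute the inner expansion into the outer series and collect powers.
F(0) = 1
F′(0) = 0
F′′(0) = 1
F′′′(0) = 0
F^(4)(0) = 5
F^(5)(0) = 0
The Taylor polynomial is Σ F^(k)(0)/k! · x^k.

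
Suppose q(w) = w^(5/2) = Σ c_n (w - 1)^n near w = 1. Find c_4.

q(1) = 1
q′(1) = 5/2
q′′(1) = 15/4
q′′′(1) = 15/8
q^(4)(1) = -15/16
So c_4 = q^(4)(1)/4! = -5/128.

-5/128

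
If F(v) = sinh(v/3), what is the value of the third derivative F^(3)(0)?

1/27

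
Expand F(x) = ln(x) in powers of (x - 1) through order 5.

(x - 1)^5/5 - (x - 1)^4/4 + (x - 1)^3/3 - (x - 1)^2/2 + (x - 1)

F(1) = 0
F′(1) = 1
F′′(1) = -1
F′′′(1) = 2
F^(4)(1) = -6
F^(5)(1) = 24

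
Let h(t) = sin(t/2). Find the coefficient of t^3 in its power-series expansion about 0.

-1/48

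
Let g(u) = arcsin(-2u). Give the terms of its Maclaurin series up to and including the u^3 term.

g(0) = 0
g′(0) = -2
g′′(0) = 0
g′′′(0) = -8
The Taylor polynomial is Σ g^(k)(0)/k! · u^k.

-4*u^3/3 - 2*u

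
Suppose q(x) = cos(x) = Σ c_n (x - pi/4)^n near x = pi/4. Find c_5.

q(pi/4) = sqrt(2)/2
q′(pi/4) = -sqrt(2)/2
q′′(pi/4) = -sqrt(2)/2
q′′′(pi/4) = sqrt(2)/2
q^(4)(pi/4) = sqrt(2)/2
q^(5)(pi/4) = -sqrt(2)/2
The Taylor polynomial is Σ q^(k)(pi/4)/k! · (x - pi/4)^k.

-sqrt(2)/240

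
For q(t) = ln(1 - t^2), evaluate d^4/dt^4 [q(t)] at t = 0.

The coefficient of t^4 in the expansion is -1/2, so q^(4)(0) = 4! * (-1/2) = -12.

-12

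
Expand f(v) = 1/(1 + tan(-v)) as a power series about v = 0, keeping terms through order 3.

Plug the Maclaurin series of the inner function into that of the outer and collect terms.
f(0) = 1
f′(0) = 1
f′′(0) = 2
f′′′(0) = 8
Dividing each by k! gives the coefficients c_0, ..., c_3.

4*v^3/3 + v^2 + v + 1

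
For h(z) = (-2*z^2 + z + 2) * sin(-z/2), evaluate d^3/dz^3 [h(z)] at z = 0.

25/4

Multiply each power in the prefactor through the base expansion.
From the series, [z^3] h = 25/24; multiply by 3! = 6 to get 25/4.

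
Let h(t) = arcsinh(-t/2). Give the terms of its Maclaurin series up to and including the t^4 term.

t^3/48 - t/2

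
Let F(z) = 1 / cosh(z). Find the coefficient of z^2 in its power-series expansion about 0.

Write the quotient as an unknown series and match coefficients against numerator = denominator · series.
F(0) = 1
F′(0) = 0
F′′(0) = -1
So c_2 = F′′(0)/2! = -1/2.

-1/2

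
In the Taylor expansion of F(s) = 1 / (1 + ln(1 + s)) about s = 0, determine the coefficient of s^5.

-347/60

Write 1/(1+u) = 1 - u + u^2 - u^3 + ... and substitute the series for u.
[s^0] = 1;  [s^1] = -1;  [s^2] = 3/2;  [s^3] = -7/3;  [s^4] = 11/3;  [s^5] = -347/60.
So c_5 = F^(5)(0)/5! = -347/60.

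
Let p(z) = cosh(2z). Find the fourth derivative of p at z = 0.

From the series, [z^4] p = 2/3; multiply by 4! = 24 to get 16.

16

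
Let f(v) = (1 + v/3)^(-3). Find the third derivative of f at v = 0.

-20/9

The coefficient of v^3 in the expansion is -10/27, so f′′′(0) = 3! * (-10/27) = -20/9.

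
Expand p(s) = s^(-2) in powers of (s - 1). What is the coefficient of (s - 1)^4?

5

[(s - 1)^0] = 1;  [(s - 1)^1] = -2;  [(s - 1)^2] = 3;  [(s - 1)^3] = -4;  [(s - 1)^4] = 5.
So c_4 = p^(4)(1)/4! = 5.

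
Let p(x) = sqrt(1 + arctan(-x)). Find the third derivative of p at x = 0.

5/8

Compose series: expand the inner function first, then feed it into the outer expansion.
From the series, [x^3] p = 5/48; multiply by 3! = 6 to get 5/8.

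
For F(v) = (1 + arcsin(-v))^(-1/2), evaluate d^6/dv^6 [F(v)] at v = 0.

21867/64

Compose series: expand the inner function first, then feed it into the outer expansion.
From the series, [v^6] F = 7289/15360; multiply by 6! = 720 to get 21867/64.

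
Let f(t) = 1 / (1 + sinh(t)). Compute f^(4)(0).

Use the geometric series for the reciprocal, then substitute.
From the series, [t^4] f = 4/3; multiply by 4! = 24 to get 32.

32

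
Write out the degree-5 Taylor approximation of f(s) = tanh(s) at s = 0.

f(0) = 0
f′(0) = 1
f′′(0) = 0
f′′′(0) = -2
f^(4)(0) = 0
f^(5)(0) = 16
Then c_k = f^(k)(0)/k! gives each Taylor coefficient.

2*s^5/15 - s^3/3 + s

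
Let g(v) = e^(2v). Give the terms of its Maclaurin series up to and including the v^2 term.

[v^0] = 1;  [v^1] = 2;  [v^2] = 2.

2*v^2 + 2*v + 1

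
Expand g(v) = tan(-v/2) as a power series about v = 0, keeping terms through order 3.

Use the known series and substitute for the argument.
[v^0] = 0;  [v^1] = -1/2;  [v^2] = 0;  [v^3] = -1/24.

-v^3/24 - v/2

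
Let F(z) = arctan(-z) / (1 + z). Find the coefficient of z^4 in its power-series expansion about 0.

Write out both Maclaurin series and multiply, keeping only the needed powers.
[z^0] = 0;  [z^1] = -1;  [z^2] = 1;  [z^3] = -2/3;  [z^4] = 2/3.

2/3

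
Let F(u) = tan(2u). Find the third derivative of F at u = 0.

The coefficient of u^3 in the expansion is 8/3, so F′′′(0) = 3! * (8/3) = 16.

16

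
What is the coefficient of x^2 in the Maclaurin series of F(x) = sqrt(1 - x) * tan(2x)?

-1

Expand each factor separately, then convolve coefficients.
So c_2 = F′′(0)/2! = -1.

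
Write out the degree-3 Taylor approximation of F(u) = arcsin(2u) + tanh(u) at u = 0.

u^3 + 3*u

Combine the two series term by term.
F(0) = 0
F′(0) = 3
F′′(0) = 0
F′′′(0) = 6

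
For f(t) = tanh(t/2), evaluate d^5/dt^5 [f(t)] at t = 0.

1/2

From the series, [t^5] f = 1/240; multiply by 5! = 120 to get 1/2.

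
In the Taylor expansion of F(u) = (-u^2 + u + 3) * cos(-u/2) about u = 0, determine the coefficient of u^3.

-1/8

Distribute the polynomial across the series and collect like powers.
F(0) = 3
F′(0) = 1
F′′(0) = -11/4
F′′′(0) = -3/4
Dividing each by k! gives the coefficients c_0, ..., c_3.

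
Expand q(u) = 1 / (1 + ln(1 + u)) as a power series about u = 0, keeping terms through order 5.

-347*u^5/60 + 11*u^4/3 - 7*u^3/3 + 3*u^2/2 - u + 1

Use the geometric series for the reciprocal, then substitute.
[u^0] = 1;  [u^1] = -1;  [u^2] = 3/2;  [u^3] = -7/3;  [u^4] = 11/3;  [u^5] = -347/60.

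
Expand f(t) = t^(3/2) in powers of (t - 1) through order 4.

Differentiate repeatedly and evaluate at the center.

3*(t - 1)^4/128 - (t - 1)^3/16 + 3*(t - 1)^2/8 + 3*(t - 1)/2 + 1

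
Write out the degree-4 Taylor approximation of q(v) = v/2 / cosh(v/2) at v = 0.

Invert the denominator's series and multiply.
[v^0] = 0;  [v^1] = 1/2;  [v^2] = 0;  [v^3] = -1/16;  [v^4] = 0.

-v^3/16 + v/2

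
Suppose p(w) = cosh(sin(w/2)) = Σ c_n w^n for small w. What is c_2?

1/8

Let u equal the inner series; expand the outer function in u and truncate.
p(0) = 1
p′(0) = 0
p′′(0) = 1/4
Dividing each by k! gives the coefficients c_0, ..., c_2.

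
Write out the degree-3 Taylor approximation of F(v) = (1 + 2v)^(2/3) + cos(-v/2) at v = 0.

Add the two expansions coefficient-wise.
F(0) = 2
F′(0) = 4/3
F′′(0) = -41/36
F′′′(0) = 64/27
The Taylor polynomial is Σ F^(k)(0)/k! · v^k.

32*v^3/81 - 41*v^2/72 + 4*v/3 + 2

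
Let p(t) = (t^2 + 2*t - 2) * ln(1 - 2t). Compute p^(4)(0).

Shift and add copies of the series according to the polynomial's terms.
The coefficient of t^4 in the expansion is 2/3, so p^(4)(0) = 4! * (2/3) = 16.

16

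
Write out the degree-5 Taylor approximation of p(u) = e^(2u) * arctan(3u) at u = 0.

163*u^5/5 - 14*u^4 - 3*u^3 + 6*u^2 + 3*u

Write out both Maclaurin series and multiply, keeping only the needed powers.
[u^0] = 0;  [u^1] = 3;  [u^2] = 6;  [u^3] = -3;  [u^4] = -14;  [u^5] = 163/5.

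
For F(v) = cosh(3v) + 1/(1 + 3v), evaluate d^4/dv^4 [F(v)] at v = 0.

Add the two expansions coefficient-wise.
The coefficient of v^4 in the expansion is 675/8, so F^(4)(0) = 4! * (675/8) = 2025.

2025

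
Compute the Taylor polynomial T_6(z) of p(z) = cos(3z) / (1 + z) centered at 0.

-91*z^6/80 + z^5/8 - z^4/8 + 7*z^3/2 - 7*z^2/2 - z + 1

Take the Cauchy product of the two expansions.
[z^0] = 1;  [z^1] = -1;  [z^2] = -7/2;  [z^3] = 7/2;  [z^4] = -1/8;  [z^5] = 1/8;  [z^6] = -91/80.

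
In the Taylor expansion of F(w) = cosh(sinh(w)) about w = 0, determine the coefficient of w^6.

37/720

Plug the Maclaurin series of the inner function into that of the outer and collect terms.
F(0) = 1
F′(0) = 0
F′′(0) = 1
F′′′(0) = 0
F^(4)(0) = 5
F^(5)(0) = 0
F^(6)(0) = 37
The Taylor polynomial is Σ F^(k)(0)/k! · w^k.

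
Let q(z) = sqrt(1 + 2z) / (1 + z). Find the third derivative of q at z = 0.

Multiply the two series term by term and collect like powers.
The coefficient of z^3 in the expansion is 1, so q′′′(0) = 3! * (1) = 6.

6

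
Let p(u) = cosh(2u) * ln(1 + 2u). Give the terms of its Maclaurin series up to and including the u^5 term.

196*u^5/15 - 8*u^4 + 20*u^3/3 - 2*u^2 + 2*u

Multiply the two series term by term and collect like powers.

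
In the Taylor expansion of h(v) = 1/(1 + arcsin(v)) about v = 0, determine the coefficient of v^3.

-7/6

Plug the Maclaurin series of the inner function into that of the outer and collect terms.
[v^0] = 1;  [v^1] = -1;  [v^2] = 1;  [v^3] = -7/6.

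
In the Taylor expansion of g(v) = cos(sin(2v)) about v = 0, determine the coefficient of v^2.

Plug the Maclaurin series of the inner function into that of the outer and collect terms.
[v^0] = 1;  [v^1] = 0;  [v^2] = -2.
So c_2 = g′′(0)/2! = -2.

-2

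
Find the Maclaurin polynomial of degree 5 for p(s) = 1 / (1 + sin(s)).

-61*s^5/120 + 2*s^4/3 - 5*s^3/6 + s^2 - s + 1

Write 1/(1+u) = 1 - u + u^2 - u^3 + ... and substitute the series for u.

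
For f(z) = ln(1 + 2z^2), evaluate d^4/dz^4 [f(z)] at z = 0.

Compute the successive derivatives at the expansion point and divide by k!.
The coefficient of z^4 in the expansion is -2, so f^(4)(0) = 4! * (-2) = -48.

-48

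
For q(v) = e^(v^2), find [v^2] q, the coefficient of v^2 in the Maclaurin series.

1

[v^0] = 1;  [v^1] = 0;  [v^2] = 1.
So c_2 = q′′(0)/2! = 1.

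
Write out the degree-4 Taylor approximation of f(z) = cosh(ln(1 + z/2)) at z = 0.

Plug the Maclaurin series of the inner function into that of the outer and collect terms.
f(0) = 1
f′(0) = 0
f′′(0) = 1/4
f′′′(0) = -3/8
f^(4)(0) = 3/4
The Taylor polynomial is Σ f^(k)(0)/k! · z^k.

z^4/32 - z^3/16 + z^2/8 + 1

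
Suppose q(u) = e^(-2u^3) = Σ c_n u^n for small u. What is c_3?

-2

q(0) = 1
q′(0) = 0
q′′(0) = 0
q′′′(0) = -12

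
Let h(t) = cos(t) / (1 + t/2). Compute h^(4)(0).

-1/2

Expand each factor separately, then convolve coefficients.
The coefficient of t^4 in the expansion is -1/48, so h^(4)(0) = 4! * (-1/48) = -1/2.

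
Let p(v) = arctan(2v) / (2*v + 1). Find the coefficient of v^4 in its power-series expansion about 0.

Expand 1/(denominator) as a geometric series and multiply by the numerator's series.
[v^0] = 0;  [v^1] = 2;  [v^2] = -4;  [v^3] = 16/3;  [v^4] = -32/3.
So c_4 = p^(4)(0)/4! = -32/3.

-32/3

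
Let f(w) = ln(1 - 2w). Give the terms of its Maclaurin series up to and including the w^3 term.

Use the known series and substitute for the argument.
[w^0] = 0;  [w^1] = -2;  [w^2] = -2;  [w^3] = -8/3.

-8*w^3/3 - 2*w^2 - 2*w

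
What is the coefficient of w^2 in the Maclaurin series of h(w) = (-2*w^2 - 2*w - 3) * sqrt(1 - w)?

Multiply each power in the prefactor through the base expansion.
h(0) = -3
h′(0) = -1/2
h′′(0) = -5/4
So c_2 = h′′(0)/2! = -5/8.

-5/8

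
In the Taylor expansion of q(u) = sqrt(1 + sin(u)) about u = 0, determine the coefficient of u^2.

-1/8

Compose series: expand the inner function first, then feed it into the outer expansion.
[u^0] = 1;  [u^1] = 1/2;  [u^2] = -1/8.
So c_2 = q′′(0)/2! = -1/8.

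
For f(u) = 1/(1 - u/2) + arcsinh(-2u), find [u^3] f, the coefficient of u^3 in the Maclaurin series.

Expand each term separately and add.
f(0) = 1
f′(0) = -3/2
f′′(0) = 1/2
f′′′(0) = 35/4
So c_3 = f′′′(0)/3! = 35/24.

35/24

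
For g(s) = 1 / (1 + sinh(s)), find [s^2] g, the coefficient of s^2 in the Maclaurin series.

1

Write 1/(1+u) = 1 - u + u^2 - u^3 + ... and substitute the series for u.
[s^0] = 1;  [s^1] = -1;  [s^2] = 1.
So c_2 = g′′(0)/2! = 1.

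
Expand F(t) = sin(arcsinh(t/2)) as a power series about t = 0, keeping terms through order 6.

Substitute the inner expansion into the outer series and collect powers.
F(0) = 0
F′(0) = 1/2
F′′(0) = 0
F′′′(0) = -1/4
F^(4)(0) = 0
F^(5)(0) = 5/8
F^(6)(0) = 0

t^5/192 - t^3/24 + t/2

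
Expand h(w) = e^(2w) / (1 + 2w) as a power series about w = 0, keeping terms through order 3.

-8*w^3/3 + 2*w^2 + 1

Write out both Maclaurin series and multiply, keeping only the needed powers.
h(0) = 1
h′(0) = 0
h′′(0) = 4
h′′′(0) = -16
Dividing each by k! gives the coefficients c_0, ..., c_3.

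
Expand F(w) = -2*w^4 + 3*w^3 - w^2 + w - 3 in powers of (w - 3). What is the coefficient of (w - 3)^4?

F(3) = -90
F′(3) = -140
F′′(3) = -164
F′′′(3) = -126
F^(4)(3) = -48

-2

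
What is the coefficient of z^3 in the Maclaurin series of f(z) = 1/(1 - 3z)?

[z^0] = 1;  [z^1] = 3;  [z^2] = 9;  [z^3] = 27.

27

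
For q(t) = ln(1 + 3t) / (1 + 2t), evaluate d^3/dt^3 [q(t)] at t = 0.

Expand each factor separately, then convolve coefficients.
The coefficient of t^3 in the expansion is 30, so q′′′(0) = 3! * (30) = 180.

180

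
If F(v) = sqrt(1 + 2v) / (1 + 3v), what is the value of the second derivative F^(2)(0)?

Take the Cauchy product of the two expansions.
The coefficient of v^2 in the expansion is 11/2, so F′′(0) = 2! * (11/2) = 11.

11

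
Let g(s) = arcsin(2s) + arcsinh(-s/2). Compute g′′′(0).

Add the two expansions coefficient-wise.
From the series, [s^3] g = 65/48; multiply by 3! = 6 to get 65/8.

65/8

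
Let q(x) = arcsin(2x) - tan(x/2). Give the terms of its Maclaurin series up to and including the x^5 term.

Expand each term separately and add.
[x^0] = 0;  [x^1] = 3/2;  [x^2] = 0;  [x^3] = 31/24;  [x^4] = 0;  [x^5] = 115/48.

115*x^5/48 + 31*x^3/24 + 3*x/2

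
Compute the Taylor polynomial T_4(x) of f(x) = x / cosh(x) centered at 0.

-x^3/2 + x

Write the quotient as an unknown series and match coefficients against numerator = denominator · series.
f(0) = 0
f′(0) = 1
f′′(0) = 0
f′′′(0) = -3
f^(4)(0) = 0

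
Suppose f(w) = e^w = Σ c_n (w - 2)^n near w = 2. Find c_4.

e^(2)/24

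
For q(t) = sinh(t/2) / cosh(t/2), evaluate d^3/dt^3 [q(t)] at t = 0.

Write the quotient as an unknown series and match coefficients against numerator = denominator · series.
From the series, [t^3] q = -1/24; multiply by 3! = 6 to get -1/4.

-1/4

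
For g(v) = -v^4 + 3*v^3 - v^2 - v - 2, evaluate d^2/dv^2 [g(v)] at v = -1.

-32

The coefficient of (v + 1)^2 in the expansion is -16, so g′′(-1) = 2! * (-16) = -32.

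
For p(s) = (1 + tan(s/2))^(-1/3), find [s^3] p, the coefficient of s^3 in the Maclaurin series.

-23/648

Substitute the inner expansion into the outer series and collect powers.
p(0) = 1
p′(0) = -1/6
p′′(0) = 1/9
p′′′(0) = -23/108
The Taylor polynomial is Σ p^(k)(0)/k! · s^k.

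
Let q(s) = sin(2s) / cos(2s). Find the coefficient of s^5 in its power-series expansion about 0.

Invert the denominator's series and multiply.
[s^0] = 0;  [s^1] = 2;  [s^2] = 0;  [s^3] = 8/3;  [s^4] = 0;  [s^5] = 64/15.

64/15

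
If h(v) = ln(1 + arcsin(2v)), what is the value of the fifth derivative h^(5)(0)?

Plug the Maclaurin series of the inner function into that of the outer and collect terms.
From the series, [v^5] h = 212/15; multiply by 5! = 120 to get 1696.

1696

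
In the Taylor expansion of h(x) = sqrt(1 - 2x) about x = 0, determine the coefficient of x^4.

[x^0] = 1;  [x^1] = -1;  [x^2] = -1/2;  [x^3] = -1/2;  [x^4] = -5/8.
So c_4 = h^(4)(0)/4! = -5/8.

-5/8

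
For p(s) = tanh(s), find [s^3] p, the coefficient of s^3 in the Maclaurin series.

[s^0] = 0;  [s^1] = 1;  [s^2] = 0;  [s^3] = -1/3.

-1/3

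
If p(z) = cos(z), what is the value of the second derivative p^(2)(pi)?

1

From the series, [(z - pi)^2] p = 1/2; multiply by 2! = 2 to get 1.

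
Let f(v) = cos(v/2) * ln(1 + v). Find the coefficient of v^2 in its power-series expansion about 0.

-1/2

Take the Cauchy product of the two expansions.
f(0) = 0
f′(0) = 1
f′′(0) = -1
Dividing each by k! gives the coefficients c_0, ..., c_2.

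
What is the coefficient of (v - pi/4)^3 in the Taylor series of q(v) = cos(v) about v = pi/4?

Compute the successive derivatives at the expansion point and divide by k!.
q(pi/4) = sqrt(2)/2
q′(pi/4) = -sqrt(2)/2
q′′(pi/4) = -sqrt(2)/2
q′′′(pi/4) = sqrt(2)/2

sqrt(2)/12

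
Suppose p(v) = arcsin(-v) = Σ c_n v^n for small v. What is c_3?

Apply the Taylor formula c_k = f^(k)(a)/k!.
p(0) = 0
p′(0) = -1
p′′(0) = 0
p′′′(0) = -1

-1/6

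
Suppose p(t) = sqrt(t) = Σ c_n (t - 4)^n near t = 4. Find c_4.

c_4 = p^(4)(4)/4! = -5/16384.

-5/16384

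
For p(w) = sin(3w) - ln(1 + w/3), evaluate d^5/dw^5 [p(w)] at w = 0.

19675/81

Expand each term separately and add.
The coefficient of w^5 in the expansion is 3935/1944, so p^(5)(0) = 5! * (3935/1944) = 19675/81.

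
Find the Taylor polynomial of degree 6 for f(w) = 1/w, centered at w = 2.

[(w - 2)^0] = 1/2;  [(w - 2)^1] = -1/4;  [(w - 2)^2] = 1/8;  [(w - 2)^3] = -1/16;  [(w - 2)^4] = 1/32;  [(w - 2)^5] = -1/64;  [(w - 2)^6] = 1/128.

(w - 2)^6/128 - (w - 2)^5/64 + (w - 2)^4/32 - (w - 2)^3/16 + (w - 2)^2/8 - (w - 2)/4 + 1/2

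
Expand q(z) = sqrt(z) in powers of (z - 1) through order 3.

(z - 1)^3/16 - (z - 1)^2/8 + (z - 1)/2 + 1

Use the known series and substitute for the argument.
q(1) = 1
q′(1) = 1/2
q′′(1) = -1/4
q′′′(1) = 3/8
Then c_k = q^(k)(1)/k! gives each Taylor coefficient.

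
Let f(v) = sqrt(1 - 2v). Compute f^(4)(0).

Differentiate repeatedly and evaluate at the center.
From the series, [v^4] f = -5/8; multiply by 4! = 24 to get -15.

-15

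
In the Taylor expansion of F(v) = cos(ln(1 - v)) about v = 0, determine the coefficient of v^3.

Substitute the inner expansion into the outer series and collect powers.
F(0) = 1
F′(0) = 0
F′′(0) = -1
F′′′(0) = -3
So c_3 = F′′′(0)/3! = -1/2.

-1/2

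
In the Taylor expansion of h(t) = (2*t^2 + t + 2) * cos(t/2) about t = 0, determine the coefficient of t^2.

Distribute the polynomial across the series and collect like powers.

7/4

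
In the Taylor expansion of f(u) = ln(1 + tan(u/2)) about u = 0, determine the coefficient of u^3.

1/12

Let u equal the inner series; expand the outer function in u and truncate.
[u^0] = 0;  [u^1] = 1/2;  [u^2] = -1/8;  [u^3] = 1/12.
So c_3 = f′′′(0)/3! = 1/12.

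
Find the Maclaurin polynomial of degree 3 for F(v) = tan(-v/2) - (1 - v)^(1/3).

13*v^3/648 + v^2/9 - v/6 - 1

Combine the two series term by term.
F(0) = -1
F′(0) = -1/6
F′′(0) = 2/9
F′′′(0) = 13/108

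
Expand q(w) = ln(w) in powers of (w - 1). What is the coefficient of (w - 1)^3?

1/3

q(1) = 0
q′(1) = 1
q′′(1) = -1
q′′′(1) = 2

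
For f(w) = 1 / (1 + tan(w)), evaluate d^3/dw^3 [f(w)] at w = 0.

-8

Expand as Σ (-1)^k u^k with u equal to the inner function's series.
The coefficient of w^3 in the expansion is -4/3, so f′′′(0) = 3! * (-4/3) = -8.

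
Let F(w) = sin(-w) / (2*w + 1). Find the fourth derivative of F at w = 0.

184

Expand 1/(denominator) as a geometric series and multiply by the numerator's series.
The coefficient of w^4 in the expansion is 23/3, so F^(4)(0) = 4! * (23/3) = 184.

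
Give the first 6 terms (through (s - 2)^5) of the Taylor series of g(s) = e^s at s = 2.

(s - 2)^5*e^(2)/120 + (s - 2)^4*e^(2)/24 + (s - 2)^3*e^(2)/6 + (s - 2)^2*e^(2)/2 + (s - 2)*e^(2) + e^(2)

Differentiate repeatedly and evaluate at the center.
[(s - 2)^0] = e^(2);  [(s - 2)^1] = e^(2);  [(s - 2)^2] = e^(2)/2;  [(s - 2)^3] = e^(2)/6;  [(s - 2)^4] = e^(2)/24;  [(s - 2)^5] = e^(2)/120.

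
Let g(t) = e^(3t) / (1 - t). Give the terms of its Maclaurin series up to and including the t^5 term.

Multiply the two series term by term and collect like powers.
[t^0] = 1;  [t^1] = 4;  [t^2] = 17/2;  [t^3] = 13;  [t^4] = 131/8;  [t^5] = 92/5.

92*t^5/5 + 131*t^4/8 + 13*t^3 + 17*t^2/2 + 4*t + 1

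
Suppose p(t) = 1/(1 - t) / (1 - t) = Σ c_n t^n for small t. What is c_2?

Write out both Maclaurin series and multiply, keeping only the needed powers.

3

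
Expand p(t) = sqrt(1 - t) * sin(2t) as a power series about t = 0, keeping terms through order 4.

Expand each factor separately, then convolve coefficients.
p(0) = 0
p′(0) = 2
p′′(0) = -2
p′′′(0) = -19/2
p^(4)(0) = 13

13*t^4/24 - 19*t^3/12 - t^2 + 2*t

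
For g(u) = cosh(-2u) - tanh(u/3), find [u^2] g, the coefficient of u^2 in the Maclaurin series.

2

Combine the two series term by term.
g(0) = 1
g′(0) = -1/3
g′′(0) = 4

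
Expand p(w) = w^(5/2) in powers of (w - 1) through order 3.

p(1) = 1
p′(1) = 5/2
p′′(1) = 15/4
p′′′(1) = 15/8
Then c_k = p^(k)(1)/k! gives each Taylor coefficient.

5*(w - 1)^3/16 + 15*(w - 1)^2/8 + 5*(w - 1)/2 + 1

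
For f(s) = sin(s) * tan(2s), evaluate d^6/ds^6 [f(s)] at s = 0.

2764

Expand each factor separately, then convolve coefficients.
From the series, [s^6] f = 691/180; multiply by 6! = 720 to get 2764.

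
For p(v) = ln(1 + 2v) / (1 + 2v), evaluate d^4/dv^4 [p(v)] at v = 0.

Write out both Maclaurin series and multiply, keeping only the needed powers.
The coefficient of v^4 in the expansion is -100/3, so p^(4)(0) = 4! * (-100/3) = -800.

-800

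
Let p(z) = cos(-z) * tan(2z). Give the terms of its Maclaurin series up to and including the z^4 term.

5*z^3/3 + 2*z

Multiply the two series term by term and collect like powers.
p(0) = 0
p′(0) = 2
p′′(0) = 0
p′′′(0) = 10
p^(4)(0) = 0
Then c_k = p^(k)(0)/k! gives each Taylor coefficient.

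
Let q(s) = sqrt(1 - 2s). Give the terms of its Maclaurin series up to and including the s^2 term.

[s^0] = 1;  [s^1] = -1;  [s^2] = -1/2.

-s^2/2 - s + 1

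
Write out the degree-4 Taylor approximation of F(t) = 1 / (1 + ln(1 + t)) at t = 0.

11*t^4/3 - 7*t^3/3 + 3*t^2/2 - t + 1

Write 1/(1+u) = 1 - u + u^2 - u^3 + ... and substitute the series for u.
[t^0] = 1;  [t^1] = -1;  [t^2] = 3/2;  [t^3] = -7/3;  [t^4] = 11/3.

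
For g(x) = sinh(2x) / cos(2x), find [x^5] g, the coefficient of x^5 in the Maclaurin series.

Divide the numerator series by the denominator series (power-series long division).
[x^0] = 0;  [x^1] = 2;  [x^2] = 0;  [x^3] = 16/3;  [x^4] = 0;  [x^5] = 48/5.

48/5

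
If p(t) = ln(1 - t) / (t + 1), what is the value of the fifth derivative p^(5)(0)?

-94

Expand 1/(denominator) as a geometric series and multiply by the numerator's series.
The coefficient of t^5 in the expansion is -47/60, so p^(5)(0) = 5! * (-47/60) = -94.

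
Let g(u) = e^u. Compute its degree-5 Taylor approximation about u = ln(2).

g(ln(2)) = 2
g′(ln(2)) = 2
g′′(ln(2)) = 2
g′′′(ln(2)) = 2
g^(4)(ln(2)) = 2
g^(5)(ln(2)) = 2

(u - ln(2))^5/60 + (u - ln(2))^4/12 + (u - ln(2))^3/3 + (u - ln(2))^2 + 2*(u - ln(2)) + 2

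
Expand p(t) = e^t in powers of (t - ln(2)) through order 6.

(t - ln(2))^6/360 + (t - ln(2))^5/60 + (t - ln(2))^4/12 + (t - ln(2))^3/3 + (t - ln(2))^2 + 2*(t - ln(2)) + 2

p(ln(2)) = 2
p′(ln(2)) = 2
p′′(ln(2)) = 2
p′′′(ln(2)) = 2
p^(4)(ln(2)) = 2
p^(5)(ln(2)) = 2
p^(6)(ln(2)) = 2
The Taylor polynomial is Σ p^(k)(ln(2))/k! · (t - ln(2))^k.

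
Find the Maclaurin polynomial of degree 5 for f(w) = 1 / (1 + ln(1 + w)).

Use the geometric series for the reciprocal, then substitute.
f(0) = 1
f′(0) = -1
f′′(0) = 3
f′′′(0) = -14
f^(4)(0) = 88
f^(5)(0) = -694

-347*w^5/60 + 11*w^4/3 - 7*w^3/3 + 3*w^2/2 - w + 1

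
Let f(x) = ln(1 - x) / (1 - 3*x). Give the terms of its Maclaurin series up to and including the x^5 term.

Expand 1/(denominator) as a geometric series and multiply by the numerator's series.
[x^0] = 0;  [x^1] = -1;  [x^2] = -7/2;  [x^3] = -65/6;  [x^4] = -131/4;  [x^5] = -1969/20.

-1969*x^5/20 - 131*x^4/4 - 65*x^3/6 - 7*x^2/2 - x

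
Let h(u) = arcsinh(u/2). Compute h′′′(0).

-1/8

Apply the Taylor formula c_k = f^(k)(a)/k!.
The coefficient of u^3 in the expansion is -1/48, so h′′′(0) = 3! * (-1/48) = -1/8.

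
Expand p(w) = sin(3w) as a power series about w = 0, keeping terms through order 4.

[w^0] = 0;  [w^1] = 3;  [w^2] = 0;  [w^3] = -9/2;  [w^4] = 0.

-9*w^3/2 + 3*w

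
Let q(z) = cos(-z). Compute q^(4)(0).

1

Compute the successive derivatives at the expansion point and divide by k!.
From the series, [z^4] q = 1/24; multiply by 4! = 24 to get 1.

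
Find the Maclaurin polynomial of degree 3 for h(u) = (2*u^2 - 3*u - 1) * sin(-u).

-13*u^3/6 + 3*u^2 + u

Shift and add copies of the series according to the polynomial's terms.
[u^0] = 0;  [u^1] = 1;  [u^2] = 3;  [u^3] = -13/6.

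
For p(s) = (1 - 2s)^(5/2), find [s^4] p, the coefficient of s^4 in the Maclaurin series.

-5/8

p(0) = 1
p′(0) = -5
p′′(0) = 15
p′′′(0) = -15
p^(4)(0) = -15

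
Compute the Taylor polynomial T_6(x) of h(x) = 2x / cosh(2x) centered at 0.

Invert the denominator's series and multiply.
h(0) = 0
h′(0) = 2
h′′(0) = 0
h′′′(0) = -24
h^(4)(0) = 0
h^(5)(0) = 800
h^(6)(0) = 0
Then c_k = h^(k)(0)/k! gives each Taylor coefficient.

20*x^5/3 - 4*x^3 + 2*x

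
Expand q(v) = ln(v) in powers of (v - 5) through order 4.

Compute the successive derivatives at the expansion point and divide by k!.
q(5) = ln(5)
q′(5) = 1/5
q′′(5) = -1/25
q′′′(5) = 2/125
q^(4)(5) = -6/625
Then c_k = q^(k)(5)/k! gives each Taylor coefficient.

-(v - 5)^4/2500 + (v - 5)^3/375 - (v - 5)^2/50 + (v - 5)/5 + ln(5)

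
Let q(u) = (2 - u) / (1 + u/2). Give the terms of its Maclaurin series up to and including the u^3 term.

Shift and add copies of the series according to the polynomial's terms.
[u^0] = 2;  [u^1] = -2;  [u^2] = 1;  [u^3] = -1/2.

-u^3/2 + u^2 - 2*u + 2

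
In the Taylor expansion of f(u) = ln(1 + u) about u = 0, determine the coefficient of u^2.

[u^0] = 0;  [u^1] = 1;  [u^2] = -1/2.
So c_2 = f′′(0)/2! = -1/2.

-1/2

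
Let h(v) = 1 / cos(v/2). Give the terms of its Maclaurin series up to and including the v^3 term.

Write the quotient as an unknown series and match coefficients against numerator = denominator · series.
[v^0] = 1;  [v^1] = 0;  [v^2] = 1/8;  [v^3] = 0.

v^2/8 + 1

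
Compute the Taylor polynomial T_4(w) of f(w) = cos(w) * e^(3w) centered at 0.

7*w^4/6 + 3*w^3 + 4*w^2 + 3*w + 1

Expand each factor separately, then convolve coefficients.
[w^0] = 1;  [w^1] = 3;  [w^2] = 4;  [w^3] = 3;  [w^4] = 7/6.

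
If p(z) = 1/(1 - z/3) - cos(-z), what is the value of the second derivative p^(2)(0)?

11/9

Add the two expansions coefficient-wise.
The coefficient of z^2 in the expansion is 11/18, so p′′(0) = 2! * (11/18) = 11/9.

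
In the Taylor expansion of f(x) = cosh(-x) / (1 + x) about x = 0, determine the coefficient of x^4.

37/24

Multiply the two series term by term and collect like powers.
f(0) = 1
f′(0) = -1
f′′(0) = 3
f′′′(0) = -9
f^(4)(0) = 37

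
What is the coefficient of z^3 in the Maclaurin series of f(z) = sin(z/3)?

-1/162

f(0) = 0
f′(0) = 1/3
f′′(0) = 0
f′′′(0) = -1/27
Dividing each by k! gives the coefficients c_0, ..., c_3.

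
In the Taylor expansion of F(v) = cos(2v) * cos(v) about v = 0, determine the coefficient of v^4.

41/24

Take the Cauchy product of the two expansions.
[v^0] = 1;  [v^1] = 0;  [v^2] = -5/2;  [v^3] = 0;  [v^4] = 41/24.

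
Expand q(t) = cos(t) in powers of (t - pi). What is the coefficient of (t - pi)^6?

q(pi) = -1
q′(pi) = 0
q′′(pi) = 1
q′′′(pi) = 0
q^(4)(pi) = -1
q^(5)(pi) = 0
q^(6)(pi) = 1

1/720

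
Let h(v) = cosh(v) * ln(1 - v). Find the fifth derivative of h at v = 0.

Write out both Maclaurin series and multiply, keeping only the needed powers.
The coefficient of v^5 in the expansion is -49/120, so h^(5)(0) = 5! * (-49/120) = -49.

-49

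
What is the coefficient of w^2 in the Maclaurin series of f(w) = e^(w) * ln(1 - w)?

-3/2

Multiply the two series term by term and collect like powers.
So c_2 = f′′(0)/2! = -3/2.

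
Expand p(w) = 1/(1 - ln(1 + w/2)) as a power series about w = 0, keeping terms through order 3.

Plug the Maclaurin series of the inner function into that of the outer and collect terms.
p(0) = 1
p′(0) = 1/2
p′′(0) = 1/4
p′′′(0) = 1/4

w^3/24 + w^2/8 + w/2 + 1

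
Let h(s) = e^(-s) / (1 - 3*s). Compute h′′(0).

Expand 1/(denominator) as a geometric series and multiply by the numerator's series.
The coefficient of s^2 in the expansion is 13/2, so h′′(0) = 2! * (13/2) = 13.

13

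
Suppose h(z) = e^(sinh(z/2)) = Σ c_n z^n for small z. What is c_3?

Let u equal the inner series; expand the outer function in u and truncate.
[z^0] = 1;  [z^1] = 1/2;  [z^2] = 1/8;  [z^3] = 1/24.

1/24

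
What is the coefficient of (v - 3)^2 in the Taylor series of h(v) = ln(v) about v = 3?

h(3) = ln(3)
h′(3) = 1/3
h′′(3) = -1/9
The Taylor polynomial is Σ h^(k)(3)/k! · (v - 3)^k.

-1/18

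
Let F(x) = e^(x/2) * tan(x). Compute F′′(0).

Write out both Maclaurin series and multiply, keeping only the needed powers.
From the series, [x^2] F = 1/2; multiply by 2! = 2 to get 1.

1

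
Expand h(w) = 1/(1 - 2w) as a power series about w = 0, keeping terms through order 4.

16*w^4 + 8*w^3 + 4*w^2 + 2*w + 1

Differentiate repeatedly and evaluate at the center.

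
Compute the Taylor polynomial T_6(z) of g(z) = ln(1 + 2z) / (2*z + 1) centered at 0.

Use 1/(1 - r) = Σ r^k on the denominator, then take the Cauchy product.

-784*z^6/5 + 1096*z^5/15 - 100*z^4/3 + 44*z^3/3 - 6*z^2 + 2*z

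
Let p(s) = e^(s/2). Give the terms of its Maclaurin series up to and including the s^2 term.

Apply the Taylor formula c_k = f^(k)(a)/k!.
p(0) = 1
p′(0) = 1/2
p′′(0) = 1/4
Dividing each by k! gives the coefficients c_0, ..., c_2.

s^2/8 + s/2 + 1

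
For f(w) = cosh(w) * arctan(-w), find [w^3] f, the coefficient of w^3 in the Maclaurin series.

-1/6

Expand each factor separately, then convolve coefficients.
[w^0] = 0;  [w^1] = -1;  [w^2] = 0;  [w^3] = -1/6.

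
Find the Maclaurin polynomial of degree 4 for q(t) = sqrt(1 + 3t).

[t^0] = 1;  [t^1] = 3/2;  [t^2] = -9/8;  [t^3] = 27/16;  [t^4] = -405/128.

-405*t^4/128 + 27*t^3/16 - 9*t^2/8 + 3*t/2 + 1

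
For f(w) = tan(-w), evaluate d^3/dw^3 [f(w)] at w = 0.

The coefficient of w^3 in the expansion is -1/3, so f′′′(0) = 3! * (-1/3) = -2.

-2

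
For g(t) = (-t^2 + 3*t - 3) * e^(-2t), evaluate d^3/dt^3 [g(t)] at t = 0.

Multiply each power in the prefactor through the base expansion.
The coefficient of t^3 in the expansion is 12, so g′′′(0) = 3! * (12) = 72.

72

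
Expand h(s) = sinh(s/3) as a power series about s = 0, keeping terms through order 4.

s^3/162 + s/3

[s^0] = 0;  [s^1] = 1/3;  [s^2] = 0;  [s^3] = 1/162;  [s^4] = 0.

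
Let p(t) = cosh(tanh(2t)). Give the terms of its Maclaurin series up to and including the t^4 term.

Let u equal the inner series; expand the outer function in u and truncate.
p(0) = 1
p′(0) = 0
p′′(0) = 4
p′′′(0) = 0
p^(4)(0) = -112
Dividing each by k! gives the coefficients c_0, ..., c_4.

-14*t^4/3 + 2*t^2 + 1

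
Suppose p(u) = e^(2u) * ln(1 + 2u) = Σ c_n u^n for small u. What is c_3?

Write out both Maclaurin series and multiply, keeping only the needed powers.
p(0) = 0
p′(0) = 2
p′′(0) = 4
p′′′(0) = 16

8/3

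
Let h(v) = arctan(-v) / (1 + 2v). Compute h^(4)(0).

Expand each factor separately, then convolve coefficients.
From the series, [v^4] h = 22/3; multiply by 4! = 24 to get 176.

176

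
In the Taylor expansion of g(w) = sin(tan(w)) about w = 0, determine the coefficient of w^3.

Let u equal the inner series; expand the outer function in u and truncate.
g(0) = 0
g′(0) = 1
g′′(0) = 0
g′′′(0) = 1
Then c_k = g^(k)(0)/k! gives each Taylor coefficient.

1/6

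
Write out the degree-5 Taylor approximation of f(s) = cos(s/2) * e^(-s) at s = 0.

Expand each factor separately, then convolve coefficients.
f(0) = 1
f′(0) = -1
f′′(0) = 3/4
f′′′(0) = -1/4
f^(4)(0) = -7/16
f^(5)(0) = 19/16
The Taylor polynomial is Σ f^(k)(0)/k! · s^k.

19*s^5/1920 - 7*s^4/384 - s^3/24 + 3*s^2/8 - s + 1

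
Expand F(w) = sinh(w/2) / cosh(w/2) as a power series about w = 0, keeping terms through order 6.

Invert the denominator's series and multiply.
F(0) = 0
F′(0) = 1/2
F′′(0) = 0
F′′′(0) = -1/4
F^(4)(0) = 0
F^(5)(0) = 1/2
F^(6)(0) = 0

w^5/240 - w^3/24 + w/2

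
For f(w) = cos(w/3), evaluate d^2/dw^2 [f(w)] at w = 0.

Apply the Taylor formula c_k = f^(k)(a)/k!.
The coefficient of w^2 in the expansion is -1/18, so f′′(0) = 2! * (-1/18) = -1/9.

-1/9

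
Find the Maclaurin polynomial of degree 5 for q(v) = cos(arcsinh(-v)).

Plug the Maclaurin series of the inner function into that of the outer and collect terms.
q(0) = 1
q′(0) = 0
q′′(0) = -1
q′′′(0) = 0
q^(4)(0) = 5
q^(5)(0) = 0

5*v^4/24 - v^2/2 + 1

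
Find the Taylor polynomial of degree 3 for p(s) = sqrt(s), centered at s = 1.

Use the known series and substitute for the argument.

(s - 1)^3/16 - (s - 1)^2/8 + (s - 1)/2 + 1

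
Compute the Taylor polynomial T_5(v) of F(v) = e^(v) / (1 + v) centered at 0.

-11*v^5/30 + 3*v^4/8 - v^3/3 + v^2/2 + 1

Expand each factor separately, then convolve coefficients.
F(0) = 1
F′(0) = 0
F′′(0) = 1
F′′′(0) = -2
F^(4)(0) = 9
F^(5)(0) = -44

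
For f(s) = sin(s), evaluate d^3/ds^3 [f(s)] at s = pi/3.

The coefficient of (s - pi/3)^3 in the expansion is -1/12, so f′′′(pi/3) = 3! * (-1/12) = -1/2.

-1/2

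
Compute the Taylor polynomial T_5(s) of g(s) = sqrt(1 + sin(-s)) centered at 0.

Substitute the inner expansion into the outer series and collect powers.

-s^5/3840 + s^4/384 + s^3/48 - s^2/8 - s/2 + 1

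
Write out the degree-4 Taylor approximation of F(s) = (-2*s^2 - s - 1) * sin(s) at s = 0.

Shift and add copies of the series according to the polynomial's terms.

s^4/6 - 11*s^3/6 - s^2 - s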